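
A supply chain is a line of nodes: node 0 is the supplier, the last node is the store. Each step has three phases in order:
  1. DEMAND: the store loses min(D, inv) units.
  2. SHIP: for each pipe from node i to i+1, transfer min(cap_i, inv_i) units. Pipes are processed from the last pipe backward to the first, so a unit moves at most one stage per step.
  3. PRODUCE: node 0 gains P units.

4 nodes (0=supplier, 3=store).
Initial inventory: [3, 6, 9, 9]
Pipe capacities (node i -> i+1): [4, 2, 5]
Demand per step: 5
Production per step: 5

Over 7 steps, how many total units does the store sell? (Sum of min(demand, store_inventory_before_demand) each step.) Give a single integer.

Step 1: sold=5 (running total=5) -> [5 7 6 9]
Step 2: sold=5 (running total=10) -> [6 9 3 9]
Step 3: sold=5 (running total=15) -> [7 11 2 7]
Step 4: sold=5 (running total=20) -> [8 13 2 4]
Step 5: sold=4 (running total=24) -> [9 15 2 2]
Step 6: sold=2 (running total=26) -> [10 17 2 2]
Step 7: sold=2 (running total=28) -> [11 19 2 2]

Answer: 28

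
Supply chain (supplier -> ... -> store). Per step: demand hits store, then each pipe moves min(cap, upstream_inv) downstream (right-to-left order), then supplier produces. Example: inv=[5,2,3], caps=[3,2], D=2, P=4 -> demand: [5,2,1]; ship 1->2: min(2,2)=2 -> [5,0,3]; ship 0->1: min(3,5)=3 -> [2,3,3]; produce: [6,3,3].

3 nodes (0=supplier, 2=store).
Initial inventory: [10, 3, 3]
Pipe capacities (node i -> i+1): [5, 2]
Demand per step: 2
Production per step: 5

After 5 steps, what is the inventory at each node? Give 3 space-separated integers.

Step 1: demand=2,sold=2 ship[1->2]=2 ship[0->1]=5 prod=5 -> inv=[10 6 3]
Step 2: demand=2,sold=2 ship[1->2]=2 ship[0->1]=5 prod=5 -> inv=[10 9 3]
Step 3: demand=2,sold=2 ship[1->2]=2 ship[0->1]=5 prod=5 -> inv=[10 12 3]
Step 4: demand=2,sold=2 ship[1->2]=2 ship[0->1]=5 prod=5 -> inv=[10 15 3]
Step 5: demand=2,sold=2 ship[1->2]=2 ship[0->1]=5 prod=5 -> inv=[10 18 3]

10 18 3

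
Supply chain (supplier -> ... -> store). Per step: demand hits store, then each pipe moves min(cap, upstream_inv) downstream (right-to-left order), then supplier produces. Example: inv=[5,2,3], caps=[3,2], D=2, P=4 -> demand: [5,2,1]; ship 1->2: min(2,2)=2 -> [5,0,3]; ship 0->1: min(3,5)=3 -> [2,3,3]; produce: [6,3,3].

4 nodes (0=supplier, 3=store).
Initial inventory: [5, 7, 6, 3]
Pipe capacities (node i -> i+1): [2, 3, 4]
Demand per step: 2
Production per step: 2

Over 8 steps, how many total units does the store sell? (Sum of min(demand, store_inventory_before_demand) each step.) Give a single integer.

Answer: 16

Derivation:
Step 1: sold=2 (running total=2) -> [5 6 5 5]
Step 2: sold=2 (running total=4) -> [5 5 4 7]
Step 3: sold=2 (running total=6) -> [5 4 3 9]
Step 4: sold=2 (running total=8) -> [5 3 3 10]
Step 5: sold=2 (running total=10) -> [5 2 3 11]
Step 6: sold=2 (running total=12) -> [5 2 2 12]
Step 7: sold=2 (running total=14) -> [5 2 2 12]
Step 8: sold=2 (running total=16) -> [5 2 2 12]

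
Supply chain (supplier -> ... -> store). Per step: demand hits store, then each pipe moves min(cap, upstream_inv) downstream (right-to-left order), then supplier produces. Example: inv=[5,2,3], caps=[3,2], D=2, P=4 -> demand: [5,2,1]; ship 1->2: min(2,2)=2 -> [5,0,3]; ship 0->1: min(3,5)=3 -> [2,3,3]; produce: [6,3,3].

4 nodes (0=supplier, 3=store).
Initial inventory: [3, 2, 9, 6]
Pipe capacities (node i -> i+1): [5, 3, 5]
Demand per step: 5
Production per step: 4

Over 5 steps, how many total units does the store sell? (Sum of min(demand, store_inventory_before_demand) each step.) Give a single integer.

Answer: 23

Derivation:
Step 1: sold=5 (running total=5) -> [4 3 6 6]
Step 2: sold=5 (running total=10) -> [4 4 4 6]
Step 3: sold=5 (running total=15) -> [4 5 3 5]
Step 4: sold=5 (running total=20) -> [4 6 3 3]
Step 5: sold=3 (running total=23) -> [4 7 3 3]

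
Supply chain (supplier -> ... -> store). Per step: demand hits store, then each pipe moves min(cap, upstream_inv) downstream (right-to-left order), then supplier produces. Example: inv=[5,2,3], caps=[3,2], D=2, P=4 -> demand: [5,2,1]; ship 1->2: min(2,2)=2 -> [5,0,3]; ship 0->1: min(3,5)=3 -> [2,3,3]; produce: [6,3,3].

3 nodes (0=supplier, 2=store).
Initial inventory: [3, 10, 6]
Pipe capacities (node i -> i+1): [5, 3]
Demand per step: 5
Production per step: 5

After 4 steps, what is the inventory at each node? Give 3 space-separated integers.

Step 1: demand=5,sold=5 ship[1->2]=3 ship[0->1]=3 prod=5 -> inv=[5 10 4]
Step 2: demand=5,sold=4 ship[1->2]=3 ship[0->1]=5 prod=5 -> inv=[5 12 3]
Step 3: demand=5,sold=3 ship[1->2]=3 ship[0->1]=5 prod=5 -> inv=[5 14 3]
Step 4: demand=5,sold=3 ship[1->2]=3 ship[0->1]=5 prod=5 -> inv=[5 16 3]

5 16 3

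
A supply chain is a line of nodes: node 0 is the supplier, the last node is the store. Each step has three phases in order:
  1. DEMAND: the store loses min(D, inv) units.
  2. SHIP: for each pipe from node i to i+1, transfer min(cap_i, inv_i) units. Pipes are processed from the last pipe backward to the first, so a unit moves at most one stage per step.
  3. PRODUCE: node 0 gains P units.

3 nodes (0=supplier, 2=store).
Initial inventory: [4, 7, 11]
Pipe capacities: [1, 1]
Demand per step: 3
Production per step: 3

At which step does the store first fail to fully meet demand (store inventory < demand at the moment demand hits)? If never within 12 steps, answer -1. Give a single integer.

Step 1: demand=3,sold=3 ship[1->2]=1 ship[0->1]=1 prod=3 -> [6 7 9]
Step 2: demand=3,sold=3 ship[1->2]=1 ship[0->1]=1 prod=3 -> [8 7 7]
Step 3: demand=3,sold=3 ship[1->2]=1 ship[0->1]=1 prod=3 -> [10 7 5]
Step 4: demand=3,sold=3 ship[1->2]=1 ship[0->1]=1 prod=3 -> [12 7 3]
Step 5: demand=3,sold=3 ship[1->2]=1 ship[0->1]=1 prod=3 -> [14 7 1]
Step 6: demand=3,sold=1 ship[1->2]=1 ship[0->1]=1 prod=3 -> [16 7 1]
Step 7: demand=3,sold=1 ship[1->2]=1 ship[0->1]=1 prod=3 -> [18 7 1]
Step 8: demand=3,sold=1 ship[1->2]=1 ship[0->1]=1 prod=3 -> [20 7 1]
Step 9: demand=3,sold=1 ship[1->2]=1 ship[0->1]=1 prod=3 -> [22 7 1]
Step 10: demand=3,sold=1 ship[1->2]=1 ship[0->1]=1 prod=3 -> [24 7 1]
Step 11: demand=3,sold=1 ship[1->2]=1 ship[0->1]=1 prod=3 -> [26 7 1]
Step 12: demand=3,sold=1 ship[1->2]=1 ship[0->1]=1 prod=3 -> [28 7 1]
First stockout at step 6

6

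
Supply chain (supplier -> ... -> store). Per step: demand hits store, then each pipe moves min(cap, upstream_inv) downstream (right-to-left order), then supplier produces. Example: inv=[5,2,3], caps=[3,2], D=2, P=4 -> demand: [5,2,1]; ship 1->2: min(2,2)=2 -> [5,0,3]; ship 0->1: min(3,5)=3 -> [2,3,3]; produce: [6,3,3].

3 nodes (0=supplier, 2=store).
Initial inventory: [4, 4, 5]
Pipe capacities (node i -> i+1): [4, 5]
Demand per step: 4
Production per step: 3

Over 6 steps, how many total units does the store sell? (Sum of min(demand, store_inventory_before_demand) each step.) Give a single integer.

Step 1: sold=4 (running total=4) -> [3 4 5]
Step 2: sold=4 (running total=8) -> [3 3 5]
Step 3: sold=4 (running total=12) -> [3 3 4]
Step 4: sold=4 (running total=16) -> [3 3 3]
Step 5: sold=3 (running total=19) -> [3 3 3]
Step 6: sold=3 (running total=22) -> [3 3 3]

Answer: 22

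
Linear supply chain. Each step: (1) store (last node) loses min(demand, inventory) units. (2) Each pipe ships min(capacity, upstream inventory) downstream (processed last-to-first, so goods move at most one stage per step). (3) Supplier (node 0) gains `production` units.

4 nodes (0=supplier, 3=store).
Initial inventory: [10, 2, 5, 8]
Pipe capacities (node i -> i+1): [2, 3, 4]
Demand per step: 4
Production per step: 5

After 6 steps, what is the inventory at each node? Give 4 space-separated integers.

Step 1: demand=4,sold=4 ship[2->3]=4 ship[1->2]=2 ship[0->1]=2 prod=5 -> inv=[13 2 3 8]
Step 2: demand=4,sold=4 ship[2->3]=3 ship[1->2]=2 ship[0->1]=2 prod=5 -> inv=[16 2 2 7]
Step 3: demand=4,sold=4 ship[2->3]=2 ship[1->2]=2 ship[0->1]=2 prod=5 -> inv=[19 2 2 5]
Step 4: demand=4,sold=4 ship[2->3]=2 ship[1->2]=2 ship[0->1]=2 prod=5 -> inv=[22 2 2 3]
Step 5: demand=4,sold=3 ship[2->3]=2 ship[1->2]=2 ship[0->1]=2 prod=5 -> inv=[25 2 2 2]
Step 6: demand=4,sold=2 ship[2->3]=2 ship[1->2]=2 ship[0->1]=2 prod=5 -> inv=[28 2 2 2]

28 2 2 2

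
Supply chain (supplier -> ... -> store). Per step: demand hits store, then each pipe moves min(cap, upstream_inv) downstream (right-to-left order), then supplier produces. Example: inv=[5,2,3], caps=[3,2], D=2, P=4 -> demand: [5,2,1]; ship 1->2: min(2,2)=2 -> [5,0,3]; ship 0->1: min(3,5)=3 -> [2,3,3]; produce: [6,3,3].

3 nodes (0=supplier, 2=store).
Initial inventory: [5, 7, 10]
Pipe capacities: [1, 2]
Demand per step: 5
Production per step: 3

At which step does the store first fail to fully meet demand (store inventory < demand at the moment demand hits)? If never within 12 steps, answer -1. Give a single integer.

Step 1: demand=5,sold=5 ship[1->2]=2 ship[0->1]=1 prod=3 -> [7 6 7]
Step 2: demand=5,sold=5 ship[1->2]=2 ship[0->1]=1 prod=3 -> [9 5 4]
Step 3: demand=5,sold=4 ship[1->2]=2 ship[0->1]=1 prod=3 -> [11 4 2]
Step 4: demand=5,sold=2 ship[1->2]=2 ship[0->1]=1 prod=3 -> [13 3 2]
Step 5: demand=5,sold=2 ship[1->2]=2 ship[0->1]=1 prod=3 -> [15 2 2]
Step 6: demand=5,sold=2 ship[1->2]=2 ship[0->1]=1 prod=3 -> [17 1 2]
Step 7: demand=5,sold=2 ship[1->2]=1 ship[0->1]=1 prod=3 -> [19 1 1]
Step 8: demand=5,sold=1 ship[1->2]=1 ship[0->1]=1 prod=3 -> [21 1 1]
Step 9: demand=5,sold=1 ship[1->2]=1 ship[0->1]=1 prod=3 -> [23 1 1]
Step 10: demand=5,sold=1 ship[1->2]=1 ship[0->1]=1 prod=3 -> [25 1 1]
Step 11: demand=5,sold=1 ship[1->2]=1 ship[0->1]=1 prod=3 -> [27 1 1]
Step 12: demand=5,sold=1 ship[1->2]=1 ship[0->1]=1 prod=3 -> [29 1 1]
First stockout at step 3

3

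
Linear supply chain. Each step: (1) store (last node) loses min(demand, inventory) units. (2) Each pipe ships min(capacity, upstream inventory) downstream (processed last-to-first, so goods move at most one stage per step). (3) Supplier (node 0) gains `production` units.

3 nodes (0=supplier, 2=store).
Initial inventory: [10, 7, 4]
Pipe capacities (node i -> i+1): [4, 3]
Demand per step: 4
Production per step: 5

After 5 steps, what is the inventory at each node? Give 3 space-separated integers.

Step 1: demand=4,sold=4 ship[1->2]=3 ship[0->1]=4 prod=5 -> inv=[11 8 3]
Step 2: demand=4,sold=3 ship[1->2]=3 ship[0->1]=4 prod=5 -> inv=[12 9 3]
Step 3: demand=4,sold=3 ship[1->2]=3 ship[0->1]=4 prod=5 -> inv=[13 10 3]
Step 4: demand=4,sold=3 ship[1->2]=3 ship[0->1]=4 prod=5 -> inv=[14 11 3]
Step 5: demand=4,sold=3 ship[1->2]=3 ship[0->1]=4 prod=5 -> inv=[15 12 3]

15 12 3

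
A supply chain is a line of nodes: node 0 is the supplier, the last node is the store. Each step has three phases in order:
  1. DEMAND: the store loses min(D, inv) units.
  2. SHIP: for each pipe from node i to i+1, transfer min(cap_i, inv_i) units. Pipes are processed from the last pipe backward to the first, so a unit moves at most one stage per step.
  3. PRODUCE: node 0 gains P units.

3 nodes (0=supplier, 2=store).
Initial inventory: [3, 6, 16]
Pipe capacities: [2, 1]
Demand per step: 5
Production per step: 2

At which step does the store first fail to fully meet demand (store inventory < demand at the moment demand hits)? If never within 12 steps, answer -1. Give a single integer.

Step 1: demand=5,sold=5 ship[1->2]=1 ship[0->1]=2 prod=2 -> [3 7 12]
Step 2: demand=5,sold=5 ship[1->2]=1 ship[0->1]=2 prod=2 -> [3 8 8]
Step 3: demand=5,sold=5 ship[1->2]=1 ship[0->1]=2 prod=2 -> [3 9 4]
Step 4: demand=5,sold=4 ship[1->2]=1 ship[0->1]=2 prod=2 -> [3 10 1]
Step 5: demand=5,sold=1 ship[1->2]=1 ship[0->1]=2 prod=2 -> [3 11 1]
Step 6: demand=5,sold=1 ship[1->2]=1 ship[0->1]=2 prod=2 -> [3 12 1]
Step 7: demand=5,sold=1 ship[1->2]=1 ship[0->1]=2 prod=2 -> [3 13 1]
Step 8: demand=5,sold=1 ship[1->2]=1 ship[0->1]=2 prod=2 -> [3 14 1]
Step 9: demand=5,sold=1 ship[1->2]=1 ship[0->1]=2 prod=2 -> [3 15 1]
Step 10: demand=5,sold=1 ship[1->2]=1 ship[0->1]=2 prod=2 -> [3 16 1]
Step 11: demand=5,sold=1 ship[1->2]=1 ship[0->1]=2 prod=2 -> [3 17 1]
Step 12: demand=5,sold=1 ship[1->2]=1 ship[0->1]=2 prod=2 -> [3 18 1]
First stockout at step 4

4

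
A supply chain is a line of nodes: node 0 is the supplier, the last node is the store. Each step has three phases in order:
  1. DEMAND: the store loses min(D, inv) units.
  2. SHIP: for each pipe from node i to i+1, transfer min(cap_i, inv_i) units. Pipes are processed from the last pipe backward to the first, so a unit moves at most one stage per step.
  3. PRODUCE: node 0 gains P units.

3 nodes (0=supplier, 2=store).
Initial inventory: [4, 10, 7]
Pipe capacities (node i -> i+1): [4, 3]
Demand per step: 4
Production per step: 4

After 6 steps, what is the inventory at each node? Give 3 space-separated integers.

Step 1: demand=4,sold=4 ship[1->2]=3 ship[0->1]=4 prod=4 -> inv=[4 11 6]
Step 2: demand=4,sold=4 ship[1->2]=3 ship[0->1]=4 prod=4 -> inv=[4 12 5]
Step 3: demand=4,sold=4 ship[1->2]=3 ship[0->1]=4 prod=4 -> inv=[4 13 4]
Step 4: demand=4,sold=4 ship[1->2]=3 ship[0->1]=4 prod=4 -> inv=[4 14 3]
Step 5: demand=4,sold=3 ship[1->2]=3 ship[0->1]=4 prod=4 -> inv=[4 15 3]
Step 6: demand=4,sold=3 ship[1->2]=3 ship[0->1]=4 prod=4 -> inv=[4 16 3]

4 16 3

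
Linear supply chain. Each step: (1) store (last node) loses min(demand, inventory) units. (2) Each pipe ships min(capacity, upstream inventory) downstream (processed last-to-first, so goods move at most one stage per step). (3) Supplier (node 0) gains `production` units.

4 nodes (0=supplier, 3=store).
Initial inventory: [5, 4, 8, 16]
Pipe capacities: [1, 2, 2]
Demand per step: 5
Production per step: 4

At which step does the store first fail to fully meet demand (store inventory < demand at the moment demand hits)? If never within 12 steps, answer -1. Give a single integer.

Step 1: demand=5,sold=5 ship[2->3]=2 ship[1->2]=2 ship[0->1]=1 prod=4 -> [8 3 8 13]
Step 2: demand=5,sold=5 ship[2->3]=2 ship[1->2]=2 ship[0->1]=1 prod=4 -> [11 2 8 10]
Step 3: demand=5,sold=5 ship[2->3]=2 ship[1->2]=2 ship[0->1]=1 prod=4 -> [14 1 8 7]
Step 4: demand=5,sold=5 ship[2->3]=2 ship[1->2]=1 ship[0->1]=1 prod=4 -> [17 1 7 4]
Step 5: demand=5,sold=4 ship[2->3]=2 ship[1->2]=1 ship[0->1]=1 prod=4 -> [20 1 6 2]
Step 6: demand=5,sold=2 ship[2->3]=2 ship[1->2]=1 ship[0->1]=1 prod=4 -> [23 1 5 2]
Step 7: demand=5,sold=2 ship[2->3]=2 ship[1->2]=1 ship[0->1]=1 prod=4 -> [26 1 4 2]
Step 8: demand=5,sold=2 ship[2->3]=2 ship[1->2]=1 ship[0->1]=1 prod=4 -> [29 1 3 2]
Step 9: demand=5,sold=2 ship[2->3]=2 ship[1->2]=1 ship[0->1]=1 prod=4 -> [32 1 2 2]
Step 10: demand=5,sold=2 ship[2->3]=2 ship[1->2]=1 ship[0->1]=1 prod=4 -> [35 1 1 2]
Step 11: demand=5,sold=2 ship[2->3]=1 ship[1->2]=1 ship[0->1]=1 prod=4 -> [38 1 1 1]
Step 12: demand=5,sold=1 ship[2->3]=1 ship[1->2]=1 ship[0->1]=1 prod=4 -> [41 1 1 1]
First stockout at step 5

5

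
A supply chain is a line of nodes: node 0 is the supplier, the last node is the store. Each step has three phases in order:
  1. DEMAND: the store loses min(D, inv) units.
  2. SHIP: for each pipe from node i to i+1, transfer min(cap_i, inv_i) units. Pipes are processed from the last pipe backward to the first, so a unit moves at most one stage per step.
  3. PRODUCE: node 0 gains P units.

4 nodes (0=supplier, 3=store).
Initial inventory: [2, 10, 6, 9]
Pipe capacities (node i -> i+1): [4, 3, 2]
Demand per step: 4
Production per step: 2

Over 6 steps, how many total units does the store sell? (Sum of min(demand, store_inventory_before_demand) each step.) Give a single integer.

Step 1: sold=4 (running total=4) -> [2 9 7 7]
Step 2: sold=4 (running total=8) -> [2 8 8 5]
Step 3: sold=4 (running total=12) -> [2 7 9 3]
Step 4: sold=3 (running total=15) -> [2 6 10 2]
Step 5: sold=2 (running total=17) -> [2 5 11 2]
Step 6: sold=2 (running total=19) -> [2 4 12 2]

Answer: 19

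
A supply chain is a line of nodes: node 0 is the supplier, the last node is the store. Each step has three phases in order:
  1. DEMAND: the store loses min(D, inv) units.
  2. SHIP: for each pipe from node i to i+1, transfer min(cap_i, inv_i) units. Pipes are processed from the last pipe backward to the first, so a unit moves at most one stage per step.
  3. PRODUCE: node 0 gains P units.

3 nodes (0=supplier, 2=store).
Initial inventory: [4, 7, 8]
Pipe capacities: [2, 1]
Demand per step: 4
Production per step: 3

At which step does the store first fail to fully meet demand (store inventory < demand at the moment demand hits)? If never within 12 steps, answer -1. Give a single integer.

Step 1: demand=4,sold=4 ship[1->2]=1 ship[0->1]=2 prod=3 -> [5 8 5]
Step 2: demand=4,sold=4 ship[1->2]=1 ship[0->1]=2 prod=3 -> [6 9 2]
Step 3: demand=4,sold=2 ship[1->2]=1 ship[0->1]=2 prod=3 -> [7 10 1]
Step 4: demand=4,sold=1 ship[1->2]=1 ship[0->1]=2 prod=3 -> [8 11 1]
Step 5: demand=4,sold=1 ship[1->2]=1 ship[0->1]=2 prod=3 -> [9 12 1]
Step 6: demand=4,sold=1 ship[1->2]=1 ship[0->1]=2 prod=3 -> [10 13 1]
Step 7: demand=4,sold=1 ship[1->2]=1 ship[0->1]=2 prod=3 -> [11 14 1]
Step 8: demand=4,sold=1 ship[1->2]=1 ship[0->1]=2 prod=3 -> [12 15 1]
Step 9: demand=4,sold=1 ship[1->2]=1 ship[0->1]=2 prod=3 -> [13 16 1]
Step 10: demand=4,sold=1 ship[1->2]=1 ship[0->1]=2 prod=3 -> [14 17 1]
Step 11: demand=4,sold=1 ship[1->2]=1 ship[0->1]=2 prod=3 -> [15 18 1]
Step 12: demand=4,sold=1 ship[1->2]=1 ship[0->1]=2 prod=3 -> [16 19 1]
First stockout at step 3

3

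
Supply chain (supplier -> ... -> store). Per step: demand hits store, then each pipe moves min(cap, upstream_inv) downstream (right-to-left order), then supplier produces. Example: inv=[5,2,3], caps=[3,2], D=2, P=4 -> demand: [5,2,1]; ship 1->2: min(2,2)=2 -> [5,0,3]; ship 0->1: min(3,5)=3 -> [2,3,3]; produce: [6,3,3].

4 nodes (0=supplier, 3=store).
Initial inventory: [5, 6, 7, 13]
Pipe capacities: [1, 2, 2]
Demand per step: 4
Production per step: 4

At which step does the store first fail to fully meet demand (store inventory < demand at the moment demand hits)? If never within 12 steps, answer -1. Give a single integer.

Step 1: demand=4,sold=4 ship[2->3]=2 ship[1->2]=2 ship[0->1]=1 prod=4 -> [8 5 7 11]
Step 2: demand=4,sold=4 ship[2->3]=2 ship[1->2]=2 ship[0->1]=1 prod=4 -> [11 4 7 9]
Step 3: demand=4,sold=4 ship[2->3]=2 ship[1->2]=2 ship[0->1]=1 prod=4 -> [14 3 7 7]
Step 4: demand=4,sold=4 ship[2->3]=2 ship[1->2]=2 ship[0->1]=1 prod=4 -> [17 2 7 5]
Step 5: demand=4,sold=4 ship[2->3]=2 ship[1->2]=2 ship[0->1]=1 prod=4 -> [20 1 7 3]
Step 6: demand=4,sold=3 ship[2->3]=2 ship[1->2]=1 ship[0->1]=1 prod=4 -> [23 1 6 2]
Step 7: demand=4,sold=2 ship[2->3]=2 ship[1->2]=1 ship[0->1]=1 prod=4 -> [26 1 5 2]
Step 8: demand=4,sold=2 ship[2->3]=2 ship[1->2]=1 ship[0->1]=1 prod=4 -> [29 1 4 2]
Step 9: demand=4,sold=2 ship[2->3]=2 ship[1->2]=1 ship[0->1]=1 prod=4 -> [32 1 3 2]
Step 10: demand=4,sold=2 ship[2->3]=2 ship[1->2]=1 ship[0->1]=1 prod=4 -> [35 1 2 2]
Step 11: demand=4,sold=2 ship[2->3]=2 ship[1->2]=1 ship[0->1]=1 prod=4 -> [38 1 1 2]
Step 12: demand=4,sold=2 ship[2->3]=1 ship[1->2]=1 ship[0->1]=1 prod=4 -> [41 1 1 1]
First stockout at step 6

6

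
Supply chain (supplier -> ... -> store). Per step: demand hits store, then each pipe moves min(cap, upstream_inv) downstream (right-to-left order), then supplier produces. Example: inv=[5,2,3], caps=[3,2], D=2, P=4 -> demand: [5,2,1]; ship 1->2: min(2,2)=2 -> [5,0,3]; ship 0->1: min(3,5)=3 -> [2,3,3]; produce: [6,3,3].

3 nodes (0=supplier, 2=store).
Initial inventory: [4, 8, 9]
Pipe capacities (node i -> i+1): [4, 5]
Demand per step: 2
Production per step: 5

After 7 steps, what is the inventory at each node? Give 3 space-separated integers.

Step 1: demand=2,sold=2 ship[1->2]=5 ship[0->1]=4 prod=5 -> inv=[5 7 12]
Step 2: demand=2,sold=2 ship[1->2]=5 ship[0->1]=4 prod=5 -> inv=[6 6 15]
Step 3: demand=2,sold=2 ship[1->2]=5 ship[0->1]=4 prod=5 -> inv=[7 5 18]
Step 4: demand=2,sold=2 ship[1->2]=5 ship[0->1]=4 prod=5 -> inv=[8 4 21]
Step 5: demand=2,sold=2 ship[1->2]=4 ship[0->1]=4 prod=5 -> inv=[9 4 23]
Step 6: demand=2,sold=2 ship[1->2]=4 ship[0->1]=4 prod=5 -> inv=[10 4 25]
Step 7: demand=2,sold=2 ship[1->2]=4 ship[0->1]=4 prod=5 -> inv=[11 4 27]

11 4 27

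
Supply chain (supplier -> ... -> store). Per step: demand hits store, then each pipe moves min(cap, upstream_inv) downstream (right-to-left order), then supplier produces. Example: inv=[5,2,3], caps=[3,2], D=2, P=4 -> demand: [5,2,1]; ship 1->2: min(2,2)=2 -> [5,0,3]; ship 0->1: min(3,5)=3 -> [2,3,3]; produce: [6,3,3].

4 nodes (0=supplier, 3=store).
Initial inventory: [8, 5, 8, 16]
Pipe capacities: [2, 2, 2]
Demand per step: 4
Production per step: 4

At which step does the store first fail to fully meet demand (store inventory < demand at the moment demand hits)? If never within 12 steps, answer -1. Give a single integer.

Step 1: demand=4,sold=4 ship[2->3]=2 ship[1->2]=2 ship[0->1]=2 prod=4 -> [10 5 8 14]
Step 2: demand=4,sold=4 ship[2->3]=2 ship[1->2]=2 ship[0->1]=2 prod=4 -> [12 5 8 12]
Step 3: demand=4,sold=4 ship[2->3]=2 ship[1->2]=2 ship[0->1]=2 prod=4 -> [14 5 8 10]
Step 4: demand=4,sold=4 ship[2->3]=2 ship[1->2]=2 ship[0->1]=2 prod=4 -> [16 5 8 8]
Step 5: demand=4,sold=4 ship[2->3]=2 ship[1->2]=2 ship[0->1]=2 prod=4 -> [18 5 8 6]
Step 6: demand=4,sold=4 ship[2->3]=2 ship[1->2]=2 ship[0->1]=2 prod=4 -> [20 5 8 4]
Step 7: demand=4,sold=4 ship[2->3]=2 ship[1->2]=2 ship[0->1]=2 prod=4 -> [22 5 8 2]
Step 8: demand=4,sold=2 ship[2->3]=2 ship[1->2]=2 ship[0->1]=2 prod=4 -> [24 5 8 2]
Step 9: demand=4,sold=2 ship[2->3]=2 ship[1->2]=2 ship[0->1]=2 prod=4 -> [26 5 8 2]
Step 10: demand=4,sold=2 ship[2->3]=2 ship[1->2]=2 ship[0->1]=2 prod=4 -> [28 5 8 2]
Step 11: demand=4,sold=2 ship[2->3]=2 ship[1->2]=2 ship[0->1]=2 prod=4 -> [30 5 8 2]
Step 12: demand=4,sold=2 ship[2->3]=2 ship[1->2]=2 ship[0->1]=2 prod=4 -> [32 5 8 2]
First stockout at step 8

8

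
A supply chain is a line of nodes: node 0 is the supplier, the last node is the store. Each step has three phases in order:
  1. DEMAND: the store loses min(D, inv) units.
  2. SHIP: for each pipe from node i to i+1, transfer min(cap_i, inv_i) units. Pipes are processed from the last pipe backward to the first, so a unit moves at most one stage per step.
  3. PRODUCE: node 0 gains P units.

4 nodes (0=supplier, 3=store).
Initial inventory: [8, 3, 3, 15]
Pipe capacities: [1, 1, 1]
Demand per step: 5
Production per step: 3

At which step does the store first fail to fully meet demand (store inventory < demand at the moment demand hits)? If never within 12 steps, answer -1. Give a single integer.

Step 1: demand=5,sold=5 ship[2->3]=1 ship[1->2]=1 ship[0->1]=1 prod=3 -> [10 3 3 11]
Step 2: demand=5,sold=5 ship[2->3]=1 ship[1->2]=1 ship[0->1]=1 prod=3 -> [12 3 3 7]
Step 3: demand=5,sold=5 ship[2->3]=1 ship[1->2]=1 ship[0->1]=1 prod=3 -> [14 3 3 3]
Step 4: demand=5,sold=3 ship[2->3]=1 ship[1->2]=1 ship[0->1]=1 prod=3 -> [16 3 3 1]
Step 5: demand=5,sold=1 ship[2->3]=1 ship[1->2]=1 ship[0->1]=1 prod=3 -> [18 3 3 1]
Step 6: demand=5,sold=1 ship[2->3]=1 ship[1->2]=1 ship[0->1]=1 prod=3 -> [20 3 3 1]
Step 7: demand=5,sold=1 ship[2->3]=1 ship[1->2]=1 ship[0->1]=1 prod=3 -> [22 3 3 1]
Step 8: demand=5,sold=1 ship[2->3]=1 ship[1->2]=1 ship[0->1]=1 prod=3 -> [24 3 3 1]
Step 9: demand=5,sold=1 ship[2->3]=1 ship[1->2]=1 ship[0->1]=1 prod=3 -> [26 3 3 1]
Step 10: demand=5,sold=1 ship[2->3]=1 ship[1->2]=1 ship[0->1]=1 prod=3 -> [28 3 3 1]
Step 11: demand=5,sold=1 ship[2->3]=1 ship[1->2]=1 ship[0->1]=1 prod=3 -> [30 3 3 1]
Step 12: demand=5,sold=1 ship[2->3]=1 ship[1->2]=1 ship[0->1]=1 prod=3 -> [32 3 3 1]
First stockout at step 4

4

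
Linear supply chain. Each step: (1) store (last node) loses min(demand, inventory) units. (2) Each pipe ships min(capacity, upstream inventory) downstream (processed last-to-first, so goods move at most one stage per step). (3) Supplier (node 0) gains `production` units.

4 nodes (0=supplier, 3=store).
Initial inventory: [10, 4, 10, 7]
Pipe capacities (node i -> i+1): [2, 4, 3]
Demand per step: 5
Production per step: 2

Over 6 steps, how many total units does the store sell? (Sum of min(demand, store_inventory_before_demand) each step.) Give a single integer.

Answer: 22

Derivation:
Step 1: sold=5 (running total=5) -> [10 2 11 5]
Step 2: sold=5 (running total=10) -> [10 2 10 3]
Step 3: sold=3 (running total=13) -> [10 2 9 3]
Step 4: sold=3 (running total=16) -> [10 2 8 3]
Step 5: sold=3 (running total=19) -> [10 2 7 3]
Step 6: sold=3 (running total=22) -> [10 2 6 3]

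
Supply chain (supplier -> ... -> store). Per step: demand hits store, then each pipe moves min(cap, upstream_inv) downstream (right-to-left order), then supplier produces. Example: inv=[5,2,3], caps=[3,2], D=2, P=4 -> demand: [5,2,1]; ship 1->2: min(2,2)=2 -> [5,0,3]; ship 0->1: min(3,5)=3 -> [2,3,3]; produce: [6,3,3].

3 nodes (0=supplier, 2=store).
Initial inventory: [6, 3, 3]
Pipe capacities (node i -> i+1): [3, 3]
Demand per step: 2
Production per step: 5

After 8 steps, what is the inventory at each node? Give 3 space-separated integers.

Step 1: demand=2,sold=2 ship[1->2]=3 ship[0->1]=3 prod=5 -> inv=[8 3 4]
Step 2: demand=2,sold=2 ship[1->2]=3 ship[0->1]=3 prod=5 -> inv=[10 3 5]
Step 3: demand=2,sold=2 ship[1->2]=3 ship[0->1]=3 prod=5 -> inv=[12 3 6]
Step 4: demand=2,sold=2 ship[1->2]=3 ship[0->1]=3 prod=5 -> inv=[14 3 7]
Step 5: demand=2,sold=2 ship[1->2]=3 ship[0->1]=3 prod=5 -> inv=[16 3 8]
Step 6: demand=2,sold=2 ship[1->2]=3 ship[0->1]=3 prod=5 -> inv=[18 3 9]
Step 7: demand=2,sold=2 ship[1->2]=3 ship[0->1]=3 prod=5 -> inv=[20 3 10]
Step 8: demand=2,sold=2 ship[1->2]=3 ship[0->1]=3 prod=5 -> inv=[22 3 11]

22 3 11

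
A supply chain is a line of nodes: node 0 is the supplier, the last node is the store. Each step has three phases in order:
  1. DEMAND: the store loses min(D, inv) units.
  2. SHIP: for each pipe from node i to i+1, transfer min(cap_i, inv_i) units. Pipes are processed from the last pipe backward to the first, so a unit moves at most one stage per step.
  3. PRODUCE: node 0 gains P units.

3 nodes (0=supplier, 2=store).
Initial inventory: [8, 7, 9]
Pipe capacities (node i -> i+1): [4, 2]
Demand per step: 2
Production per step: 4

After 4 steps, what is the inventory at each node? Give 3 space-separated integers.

Step 1: demand=2,sold=2 ship[1->2]=2 ship[0->1]=4 prod=4 -> inv=[8 9 9]
Step 2: demand=2,sold=2 ship[1->2]=2 ship[0->1]=4 prod=4 -> inv=[8 11 9]
Step 3: demand=2,sold=2 ship[1->2]=2 ship[0->1]=4 prod=4 -> inv=[8 13 9]
Step 4: demand=2,sold=2 ship[1->2]=2 ship[0->1]=4 prod=4 -> inv=[8 15 9]

8 15 9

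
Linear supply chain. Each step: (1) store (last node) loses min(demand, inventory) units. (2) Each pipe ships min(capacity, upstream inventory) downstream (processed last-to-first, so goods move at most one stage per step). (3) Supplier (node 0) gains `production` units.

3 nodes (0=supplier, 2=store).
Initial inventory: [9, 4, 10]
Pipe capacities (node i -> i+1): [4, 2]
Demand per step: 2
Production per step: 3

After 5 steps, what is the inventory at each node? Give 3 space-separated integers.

Step 1: demand=2,sold=2 ship[1->2]=2 ship[0->1]=4 prod=3 -> inv=[8 6 10]
Step 2: demand=2,sold=2 ship[1->2]=2 ship[0->1]=4 prod=3 -> inv=[7 8 10]
Step 3: demand=2,sold=2 ship[1->2]=2 ship[0->1]=4 prod=3 -> inv=[6 10 10]
Step 4: demand=2,sold=2 ship[1->2]=2 ship[0->1]=4 prod=3 -> inv=[5 12 10]
Step 5: demand=2,sold=2 ship[1->2]=2 ship[0->1]=4 prod=3 -> inv=[4 14 10]

4 14 10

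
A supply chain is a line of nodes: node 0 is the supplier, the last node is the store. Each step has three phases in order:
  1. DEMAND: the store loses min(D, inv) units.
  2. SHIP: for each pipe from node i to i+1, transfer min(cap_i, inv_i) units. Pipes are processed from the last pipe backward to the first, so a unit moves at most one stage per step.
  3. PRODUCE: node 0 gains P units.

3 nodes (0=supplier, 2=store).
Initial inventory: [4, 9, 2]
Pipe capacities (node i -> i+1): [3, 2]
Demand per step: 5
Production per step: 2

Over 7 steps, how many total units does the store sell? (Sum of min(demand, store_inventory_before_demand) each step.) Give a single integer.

Step 1: sold=2 (running total=2) -> [3 10 2]
Step 2: sold=2 (running total=4) -> [2 11 2]
Step 3: sold=2 (running total=6) -> [2 11 2]
Step 4: sold=2 (running total=8) -> [2 11 2]
Step 5: sold=2 (running total=10) -> [2 11 2]
Step 6: sold=2 (running total=12) -> [2 11 2]
Step 7: sold=2 (running total=14) -> [2 11 2]

Answer: 14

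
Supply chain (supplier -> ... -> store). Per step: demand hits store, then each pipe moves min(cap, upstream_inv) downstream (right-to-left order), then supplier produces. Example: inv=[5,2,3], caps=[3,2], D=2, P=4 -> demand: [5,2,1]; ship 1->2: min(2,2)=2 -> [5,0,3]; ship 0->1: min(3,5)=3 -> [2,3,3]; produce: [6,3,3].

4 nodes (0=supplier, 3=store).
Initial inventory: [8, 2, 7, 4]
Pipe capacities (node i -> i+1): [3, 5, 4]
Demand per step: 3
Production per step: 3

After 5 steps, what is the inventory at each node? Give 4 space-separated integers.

Step 1: demand=3,sold=3 ship[2->3]=4 ship[1->2]=2 ship[0->1]=3 prod=3 -> inv=[8 3 5 5]
Step 2: demand=3,sold=3 ship[2->3]=4 ship[1->2]=3 ship[0->1]=3 prod=3 -> inv=[8 3 4 6]
Step 3: demand=3,sold=3 ship[2->3]=4 ship[1->2]=3 ship[0->1]=3 prod=3 -> inv=[8 3 3 7]
Step 4: demand=3,sold=3 ship[2->3]=3 ship[1->2]=3 ship[0->1]=3 prod=3 -> inv=[8 3 3 7]
Step 5: demand=3,sold=3 ship[2->3]=3 ship[1->2]=3 ship[0->1]=3 prod=3 -> inv=[8 3 3 7]

8 3 3 7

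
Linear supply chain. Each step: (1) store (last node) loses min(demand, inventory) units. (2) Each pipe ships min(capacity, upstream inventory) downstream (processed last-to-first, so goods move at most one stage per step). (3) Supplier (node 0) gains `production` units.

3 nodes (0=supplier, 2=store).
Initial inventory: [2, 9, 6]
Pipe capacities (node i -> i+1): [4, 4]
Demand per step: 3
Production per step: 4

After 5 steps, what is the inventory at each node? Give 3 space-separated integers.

Step 1: demand=3,sold=3 ship[1->2]=4 ship[0->1]=2 prod=4 -> inv=[4 7 7]
Step 2: demand=3,sold=3 ship[1->2]=4 ship[0->1]=4 prod=4 -> inv=[4 7 8]
Step 3: demand=3,sold=3 ship[1->2]=4 ship[0->1]=4 prod=4 -> inv=[4 7 9]
Step 4: demand=3,sold=3 ship[1->2]=4 ship[0->1]=4 prod=4 -> inv=[4 7 10]
Step 5: demand=3,sold=3 ship[1->2]=4 ship[0->1]=4 prod=4 -> inv=[4 7 11]

4 7 11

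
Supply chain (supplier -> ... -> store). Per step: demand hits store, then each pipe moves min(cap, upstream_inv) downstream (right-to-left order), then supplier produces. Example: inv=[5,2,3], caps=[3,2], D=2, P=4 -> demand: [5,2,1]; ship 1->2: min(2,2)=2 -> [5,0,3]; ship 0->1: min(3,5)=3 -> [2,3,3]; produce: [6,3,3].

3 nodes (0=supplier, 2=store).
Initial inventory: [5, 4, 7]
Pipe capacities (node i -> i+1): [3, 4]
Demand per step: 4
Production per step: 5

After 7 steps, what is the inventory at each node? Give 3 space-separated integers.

Step 1: demand=4,sold=4 ship[1->2]=4 ship[0->1]=3 prod=5 -> inv=[7 3 7]
Step 2: demand=4,sold=4 ship[1->2]=3 ship[0->1]=3 prod=5 -> inv=[9 3 6]
Step 3: demand=4,sold=4 ship[1->2]=3 ship[0->1]=3 prod=5 -> inv=[11 3 5]
Step 4: demand=4,sold=4 ship[1->2]=3 ship[0->1]=3 prod=5 -> inv=[13 3 4]
Step 5: demand=4,sold=4 ship[1->2]=3 ship[0->1]=3 prod=5 -> inv=[15 3 3]
Step 6: demand=4,sold=3 ship[1->2]=3 ship[0->1]=3 prod=5 -> inv=[17 3 3]
Step 7: demand=4,sold=3 ship[1->2]=3 ship[0->1]=3 prod=5 -> inv=[19 3 3]

19 3 3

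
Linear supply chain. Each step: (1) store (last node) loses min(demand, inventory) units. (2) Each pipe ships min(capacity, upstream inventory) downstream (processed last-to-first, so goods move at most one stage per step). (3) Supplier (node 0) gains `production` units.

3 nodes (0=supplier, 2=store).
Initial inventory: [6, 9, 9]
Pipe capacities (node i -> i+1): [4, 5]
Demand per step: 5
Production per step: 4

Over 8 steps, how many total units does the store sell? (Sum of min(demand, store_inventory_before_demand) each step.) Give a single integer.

Step 1: sold=5 (running total=5) -> [6 8 9]
Step 2: sold=5 (running total=10) -> [6 7 9]
Step 3: sold=5 (running total=15) -> [6 6 9]
Step 4: sold=5 (running total=20) -> [6 5 9]
Step 5: sold=5 (running total=25) -> [6 4 9]
Step 6: sold=5 (running total=30) -> [6 4 8]
Step 7: sold=5 (running total=35) -> [6 4 7]
Step 8: sold=5 (running total=40) -> [6 4 6]

Answer: 40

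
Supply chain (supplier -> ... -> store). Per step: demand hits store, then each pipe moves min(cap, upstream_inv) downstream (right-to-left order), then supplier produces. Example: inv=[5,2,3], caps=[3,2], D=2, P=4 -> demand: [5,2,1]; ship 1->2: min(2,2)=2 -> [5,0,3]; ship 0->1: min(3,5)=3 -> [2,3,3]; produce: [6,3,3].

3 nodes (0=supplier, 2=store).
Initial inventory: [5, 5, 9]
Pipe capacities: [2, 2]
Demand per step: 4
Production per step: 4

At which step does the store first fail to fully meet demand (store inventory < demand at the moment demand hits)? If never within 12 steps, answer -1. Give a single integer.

Step 1: demand=4,sold=4 ship[1->2]=2 ship[0->1]=2 prod=4 -> [7 5 7]
Step 2: demand=4,sold=4 ship[1->2]=2 ship[0->1]=2 prod=4 -> [9 5 5]
Step 3: demand=4,sold=4 ship[1->2]=2 ship[0->1]=2 prod=4 -> [11 5 3]
Step 4: demand=4,sold=3 ship[1->2]=2 ship[0->1]=2 prod=4 -> [13 5 2]
Step 5: demand=4,sold=2 ship[1->2]=2 ship[0->1]=2 prod=4 -> [15 5 2]
Step 6: demand=4,sold=2 ship[1->2]=2 ship[0->1]=2 prod=4 -> [17 5 2]
Step 7: demand=4,sold=2 ship[1->2]=2 ship[0->1]=2 prod=4 -> [19 5 2]
Step 8: demand=4,sold=2 ship[1->2]=2 ship[0->1]=2 prod=4 -> [21 5 2]
Step 9: demand=4,sold=2 ship[1->2]=2 ship[0->1]=2 prod=4 -> [23 5 2]
Step 10: demand=4,sold=2 ship[1->2]=2 ship[0->1]=2 prod=4 -> [25 5 2]
Step 11: demand=4,sold=2 ship[1->2]=2 ship[0->1]=2 prod=4 -> [27 5 2]
Step 12: demand=4,sold=2 ship[1->2]=2 ship[0->1]=2 prod=4 -> [29 5 2]
First stockout at step 4

4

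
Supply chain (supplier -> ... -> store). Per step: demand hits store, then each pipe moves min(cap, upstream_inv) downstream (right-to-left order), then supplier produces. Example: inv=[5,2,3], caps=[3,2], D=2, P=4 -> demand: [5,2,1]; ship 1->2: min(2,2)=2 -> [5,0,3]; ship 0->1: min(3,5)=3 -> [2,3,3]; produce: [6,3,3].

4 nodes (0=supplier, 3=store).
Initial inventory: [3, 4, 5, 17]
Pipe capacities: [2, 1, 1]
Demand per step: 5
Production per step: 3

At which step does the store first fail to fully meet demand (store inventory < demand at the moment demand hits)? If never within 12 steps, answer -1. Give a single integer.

Step 1: demand=5,sold=5 ship[2->3]=1 ship[1->2]=1 ship[0->1]=2 prod=3 -> [4 5 5 13]
Step 2: demand=5,sold=5 ship[2->3]=1 ship[1->2]=1 ship[0->1]=2 prod=3 -> [5 6 5 9]
Step 3: demand=5,sold=5 ship[2->3]=1 ship[1->2]=1 ship[0->1]=2 prod=3 -> [6 7 5 5]
Step 4: demand=5,sold=5 ship[2->3]=1 ship[1->2]=1 ship[0->1]=2 prod=3 -> [7 8 5 1]
Step 5: demand=5,sold=1 ship[2->3]=1 ship[1->2]=1 ship[0->1]=2 prod=3 -> [8 9 5 1]
Step 6: demand=5,sold=1 ship[2->3]=1 ship[1->2]=1 ship[0->1]=2 prod=3 -> [9 10 5 1]
Step 7: demand=5,sold=1 ship[2->3]=1 ship[1->2]=1 ship[0->1]=2 prod=3 -> [10 11 5 1]
Step 8: demand=5,sold=1 ship[2->3]=1 ship[1->2]=1 ship[0->1]=2 prod=3 -> [11 12 5 1]
Step 9: demand=5,sold=1 ship[2->3]=1 ship[1->2]=1 ship[0->1]=2 prod=3 -> [12 13 5 1]
Step 10: demand=5,sold=1 ship[2->3]=1 ship[1->2]=1 ship[0->1]=2 prod=3 -> [13 14 5 1]
Step 11: demand=5,sold=1 ship[2->3]=1 ship[1->2]=1 ship[0->1]=2 prod=3 -> [14 15 5 1]
Step 12: demand=5,sold=1 ship[2->3]=1 ship[1->2]=1 ship[0->1]=2 prod=3 -> [15 16 5 1]
First stockout at step 5

5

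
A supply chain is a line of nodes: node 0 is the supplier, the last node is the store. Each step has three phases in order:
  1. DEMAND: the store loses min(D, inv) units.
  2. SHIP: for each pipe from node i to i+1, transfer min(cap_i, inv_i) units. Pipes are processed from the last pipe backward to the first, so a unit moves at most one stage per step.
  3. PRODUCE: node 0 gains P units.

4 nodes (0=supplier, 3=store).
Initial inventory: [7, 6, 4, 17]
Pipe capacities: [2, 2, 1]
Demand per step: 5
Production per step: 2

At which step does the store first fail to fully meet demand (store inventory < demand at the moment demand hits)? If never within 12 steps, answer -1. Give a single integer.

Step 1: demand=5,sold=5 ship[2->3]=1 ship[1->2]=2 ship[0->1]=2 prod=2 -> [7 6 5 13]
Step 2: demand=5,sold=5 ship[2->3]=1 ship[1->2]=2 ship[0->1]=2 prod=2 -> [7 6 6 9]
Step 3: demand=5,sold=5 ship[2->3]=1 ship[1->2]=2 ship[0->1]=2 prod=2 -> [7 6 7 5]
Step 4: demand=5,sold=5 ship[2->3]=1 ship[1->2]=2 ship[0->1]=2 prod=2 -> [7 6 8 1]
Step 5: demand=5,sold=1 ship[2->3]=1 ship[1->2]=2 ship[0->1]=2 prod=2 -> [7 6 9 1]
Step 6: demand=5,sold=1 ship[2->3]=1 ship[1->2]=2 ship[0->1]=2 prod=2 -> [7 6 10 1]
Step 7: demand=5,sold=1 ship[2->3]=1 ship[1->2]=2 ship[0->1]=2 prod=2 -> [7 6 11 1]
Step 8: demand=5,sold=1 ship[2->3]=1 ship[1->2]=2 ship[0->1]=2 prod=2 -> [7 6 12 1]
Step 9: demand=5,sold=1 ship[2->3]=1 ship[1->2]=2 ship[0->1]=2 prod=2 -> [7 6 13 1]
Step 10: demand=5,sold=1 ship[2->3]=1 ship[1->2]=2 ship[0->1]=2 prod=2 -> [7 6 14 1]
Step 11: demand=5,sold=1 ship[2->3]=1 ship[1->2]=2 ship[0->1]=2 prod=2 -> [7 6 15 1]
Step 12: demand=5,sold=1 ship[2->3]=1 ship[1->2]=2 ship[0->1]=2 prod=2 -> [7 6 16 1]
First stockout at step 5

5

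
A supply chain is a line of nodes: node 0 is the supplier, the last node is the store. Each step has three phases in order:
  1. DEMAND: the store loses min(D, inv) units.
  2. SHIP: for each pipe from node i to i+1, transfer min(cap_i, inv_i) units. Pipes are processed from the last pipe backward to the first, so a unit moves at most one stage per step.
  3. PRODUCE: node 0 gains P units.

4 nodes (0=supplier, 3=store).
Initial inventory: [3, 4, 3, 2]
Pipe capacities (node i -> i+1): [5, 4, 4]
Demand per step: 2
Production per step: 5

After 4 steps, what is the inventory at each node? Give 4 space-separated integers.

Step 1: demand=2,sold=2 ship[2->3]=3 ship[1->2]=4 ship[0->1]=3 prod=5 -> inv=[5 3 4 3]
Step 2: demand=2,sold=2 ship[2->3]=4 ship[1->2]=3 ship[0->1]=5 prod=5 -> inv=[5 5 3 5]
Step 3: demand=2,sold=2 ship[2->3]=3 ship[1->2]=4 ship[0->1]=5 prod=5 -> inv=[5 6 4 6]
Step 4: demand=2,sold=2 ship[2->3]=4 ship[1->2]=4 ship[0->1]=5 prod=5 -> inv=[5 7 4 8]

5 7 4 8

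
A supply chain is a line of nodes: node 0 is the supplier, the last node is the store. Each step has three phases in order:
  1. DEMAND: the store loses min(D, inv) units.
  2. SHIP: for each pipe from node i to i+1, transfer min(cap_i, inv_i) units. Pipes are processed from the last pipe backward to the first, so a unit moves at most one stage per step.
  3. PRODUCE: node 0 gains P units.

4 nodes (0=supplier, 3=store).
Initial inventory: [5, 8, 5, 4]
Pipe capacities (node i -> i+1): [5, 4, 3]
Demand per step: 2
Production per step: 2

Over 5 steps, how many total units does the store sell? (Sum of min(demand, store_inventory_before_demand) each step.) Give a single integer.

Answer: 10

Derivation:
Step 1: sold=2 (running total=2) -> [2 9 6 5]
Step 2: sold=2 (running total=4) -> [2 7 7 6]
Step 3: sold=2 (running total=6) -> [2 5 8 7]
Step 4: sold=2 (running total=8) -> [2 3 9 8]
Step 5: sold=2 (running total=10) -> [2 2 9 9]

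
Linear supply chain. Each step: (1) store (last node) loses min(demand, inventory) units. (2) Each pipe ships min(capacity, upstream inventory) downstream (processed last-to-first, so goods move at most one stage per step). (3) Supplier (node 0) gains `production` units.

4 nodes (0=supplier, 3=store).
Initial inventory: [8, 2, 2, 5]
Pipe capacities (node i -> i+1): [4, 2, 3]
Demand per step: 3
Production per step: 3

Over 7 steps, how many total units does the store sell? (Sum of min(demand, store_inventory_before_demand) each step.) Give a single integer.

Answer: 17

Derivation:
Step 1: sold=3 (running total=3) -> [7 4 2 4]
Step 2: sold=3 (running total=6) -> [6 6 2 3]
Step 3: sold=3 (running total=9) -> [5 8 2 2]
Step 4: sold=2 (running total=11) -> [4 10 2 2]
Step 5: sold=2 (running total=13) -> [3 12 2 2]
Step 6: sold=2 (running total=15) -> [3 13 2 2]
Step 7: sold=2 (running total=17) -> [3 14 2 2]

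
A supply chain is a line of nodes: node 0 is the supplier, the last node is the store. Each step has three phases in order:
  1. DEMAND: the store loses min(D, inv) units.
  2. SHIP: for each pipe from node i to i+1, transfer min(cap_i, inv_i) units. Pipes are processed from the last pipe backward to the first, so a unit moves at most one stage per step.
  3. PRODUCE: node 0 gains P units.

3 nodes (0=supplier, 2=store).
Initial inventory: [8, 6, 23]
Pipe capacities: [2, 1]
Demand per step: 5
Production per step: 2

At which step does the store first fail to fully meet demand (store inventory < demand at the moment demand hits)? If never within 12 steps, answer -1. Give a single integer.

Step 1: demand=5,sold=5 ship[1->2]=1 ship[0->1]=2 prod=2 -> [8 7 19]
Step 2: demand=5,sold=5 ship[1->2]=1 ship[0->1]=2 prod=2 -> [8 8 15]
Step 3: demand=5,sold=5 ship[1->2]=1 ship[0->1]=2 prod=2 -> [8 9 11]
Step 4: demand=5,sold=5 ship[1->2]=1 ship[0->1]=2 prod=2 -> [8 10 7]
Step 5: demand=5,sold=5 ship[1->2]=1 ship[0->1]=2 prod=2 -> [8 11 3]
Step 6: demand=5,sold=3 ship[1->2]=1 ship[0->1]=2 prod=2 -> [8 12 1]
Step 7: demand=5,sold=1 ship[1->2]=1 ship[0->1]=2 prod=2 -> [8 13 1]
Step 8: demand=5,sold=1 ship[1->2]=1 ship[0->1]=2 prod=2 -> [8 14 1]
Step 9: demand=5,sold=1 ship[1->2]=1 ship[0->1]=2 prod=2 -> [8 15 1]
Step 10: demand=5,sold=1 ship[1->2]=1 ship[0->1]=2 prod=2 -> [8 16 1]
Step 11: demand=5,sold=1 ship[1->2]=1 ship[0->1]=2 prod=2 -> [8 17 1]
Step 12: demand=5,sold=1 ship[1->2]=1 ship[0->1]=2 prod=2 -> [8 18 1]
First stockout at step 6

6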